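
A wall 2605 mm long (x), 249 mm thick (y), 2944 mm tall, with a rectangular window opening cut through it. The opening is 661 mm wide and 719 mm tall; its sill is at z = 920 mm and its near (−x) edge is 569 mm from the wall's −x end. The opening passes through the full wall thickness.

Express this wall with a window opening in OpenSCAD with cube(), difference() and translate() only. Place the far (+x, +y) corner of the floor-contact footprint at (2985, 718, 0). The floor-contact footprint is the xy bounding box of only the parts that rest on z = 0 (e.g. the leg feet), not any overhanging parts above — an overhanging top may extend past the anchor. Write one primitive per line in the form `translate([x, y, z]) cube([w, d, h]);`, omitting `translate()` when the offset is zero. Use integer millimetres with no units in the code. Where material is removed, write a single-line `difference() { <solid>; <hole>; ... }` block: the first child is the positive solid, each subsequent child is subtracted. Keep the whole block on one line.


difference() { translate([380, 469, 0]) cube([2605, 249, 2944]); translate([949, 469, 920]) cube([661, 249, 719]); }


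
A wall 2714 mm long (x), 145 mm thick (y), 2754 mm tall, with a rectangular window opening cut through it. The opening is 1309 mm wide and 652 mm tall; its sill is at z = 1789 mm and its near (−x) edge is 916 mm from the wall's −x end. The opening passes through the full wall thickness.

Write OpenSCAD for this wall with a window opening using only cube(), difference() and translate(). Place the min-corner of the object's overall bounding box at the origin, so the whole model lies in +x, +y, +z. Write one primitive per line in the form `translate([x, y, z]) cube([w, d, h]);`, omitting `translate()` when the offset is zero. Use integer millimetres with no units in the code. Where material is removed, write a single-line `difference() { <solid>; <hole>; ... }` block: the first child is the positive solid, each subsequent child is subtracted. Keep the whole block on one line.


difference() { cube([2714, 145, 2754]); translate([916, 0, 1789]) cube([1309, 145, 652]); }


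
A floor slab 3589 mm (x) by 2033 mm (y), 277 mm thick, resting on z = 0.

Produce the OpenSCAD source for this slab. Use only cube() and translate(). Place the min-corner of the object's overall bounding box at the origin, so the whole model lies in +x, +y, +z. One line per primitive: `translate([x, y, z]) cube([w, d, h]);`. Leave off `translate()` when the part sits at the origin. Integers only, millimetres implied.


cube([3589, 2033, 277]);


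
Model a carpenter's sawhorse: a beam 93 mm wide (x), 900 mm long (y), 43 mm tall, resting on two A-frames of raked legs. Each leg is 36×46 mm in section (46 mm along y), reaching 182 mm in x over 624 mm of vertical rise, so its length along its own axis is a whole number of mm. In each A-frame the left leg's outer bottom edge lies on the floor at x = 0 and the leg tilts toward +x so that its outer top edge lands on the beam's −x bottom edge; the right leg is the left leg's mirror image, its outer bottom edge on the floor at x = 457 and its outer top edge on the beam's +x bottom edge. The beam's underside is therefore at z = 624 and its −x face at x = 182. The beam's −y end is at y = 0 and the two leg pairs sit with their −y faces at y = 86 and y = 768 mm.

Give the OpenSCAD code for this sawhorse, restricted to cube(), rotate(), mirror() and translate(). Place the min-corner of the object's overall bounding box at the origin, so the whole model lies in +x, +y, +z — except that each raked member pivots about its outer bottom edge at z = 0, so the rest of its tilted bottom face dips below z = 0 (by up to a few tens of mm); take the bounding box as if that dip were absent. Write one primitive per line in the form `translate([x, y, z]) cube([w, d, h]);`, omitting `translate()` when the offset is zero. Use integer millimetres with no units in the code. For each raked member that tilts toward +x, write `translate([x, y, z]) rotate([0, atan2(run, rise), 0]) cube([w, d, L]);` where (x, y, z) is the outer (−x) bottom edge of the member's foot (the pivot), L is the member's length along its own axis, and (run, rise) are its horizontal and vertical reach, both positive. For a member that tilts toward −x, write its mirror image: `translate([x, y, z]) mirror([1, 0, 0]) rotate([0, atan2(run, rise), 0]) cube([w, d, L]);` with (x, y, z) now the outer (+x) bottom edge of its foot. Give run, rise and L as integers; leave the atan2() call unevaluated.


translate([182, 0, 624]) cube([93, 900, 43]);
translate([0, 86, 0]) rotate([0, atan2(182, 624), 0]) cube([36, 46, 650]);
translate([457, 86, 0]) mirror([1, 0, 0]) rotate([0, atan2(182, 624), 0]) cube([36, 46, 650]);
translate([0, 768, 0]) rotate([0, atan2(182, 624), 0]) cube([36, 46, 650]);
translate([457, 768, 0]) mirror([1, 0, 0]) rotate([0, atan2(182, 624), 0]) cube([36, 46, 650]);


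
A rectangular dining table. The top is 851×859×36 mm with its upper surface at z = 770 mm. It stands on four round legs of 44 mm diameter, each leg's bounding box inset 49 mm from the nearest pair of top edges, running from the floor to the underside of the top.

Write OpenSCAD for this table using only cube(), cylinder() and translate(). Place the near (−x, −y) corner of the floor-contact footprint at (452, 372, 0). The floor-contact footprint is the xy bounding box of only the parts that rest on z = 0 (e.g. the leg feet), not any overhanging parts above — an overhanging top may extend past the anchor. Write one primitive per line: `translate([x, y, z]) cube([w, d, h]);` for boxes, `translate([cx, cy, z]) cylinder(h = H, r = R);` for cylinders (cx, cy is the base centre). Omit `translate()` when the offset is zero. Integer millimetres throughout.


translate([403, 323, 734]) cube([851, 859, 36]);
translate([474, 394, 0]) cylinder(h = 734, r = 22);
translate([1183, 394, 0]) cylinder(h = 734, r = 22);
translate([474, 1111, 0]) cylinder(h = 734, r = 22);
translate([1183, 1111, 0]) cylinder(h = 734, r = 22);


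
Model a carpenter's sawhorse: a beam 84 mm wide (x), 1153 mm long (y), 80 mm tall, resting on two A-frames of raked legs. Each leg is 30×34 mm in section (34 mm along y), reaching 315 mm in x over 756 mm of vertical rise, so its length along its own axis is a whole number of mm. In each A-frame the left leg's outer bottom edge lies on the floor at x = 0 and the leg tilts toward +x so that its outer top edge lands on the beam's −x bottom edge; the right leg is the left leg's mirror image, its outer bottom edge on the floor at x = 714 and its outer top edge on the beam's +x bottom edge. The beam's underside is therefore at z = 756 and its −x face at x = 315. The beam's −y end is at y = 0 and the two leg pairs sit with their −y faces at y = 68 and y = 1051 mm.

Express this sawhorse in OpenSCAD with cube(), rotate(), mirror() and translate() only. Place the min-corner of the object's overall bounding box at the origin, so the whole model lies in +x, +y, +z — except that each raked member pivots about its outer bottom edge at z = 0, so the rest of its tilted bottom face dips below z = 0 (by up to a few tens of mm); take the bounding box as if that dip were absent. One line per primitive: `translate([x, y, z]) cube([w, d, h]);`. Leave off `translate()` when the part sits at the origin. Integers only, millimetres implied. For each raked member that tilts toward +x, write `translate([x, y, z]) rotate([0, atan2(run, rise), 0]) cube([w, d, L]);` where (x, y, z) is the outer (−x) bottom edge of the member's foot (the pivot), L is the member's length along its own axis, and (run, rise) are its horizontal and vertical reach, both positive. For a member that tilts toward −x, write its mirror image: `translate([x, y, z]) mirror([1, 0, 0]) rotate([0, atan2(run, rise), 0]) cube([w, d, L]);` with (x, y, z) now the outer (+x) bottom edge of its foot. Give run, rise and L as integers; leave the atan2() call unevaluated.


translate([315, 0, 756]) cube([84, 1153, 80]);
translate([0, 68, 0]) rotate([0, atan2(315, 756), 0]) cube([30, 34, 819]);
translate([714, 68, 0]) mirror([1, 0, 0]) rotate([0, atan2(315, 756), 0]) cube([30, 34, 819]);
translate([0, 1051, 0]) rotate([0, atan2(315, 756), 0]) cube([30, 34, 819]);
translate([714, 1051, 0]) mirror([1, 0, 0]) rotate([0, atan2(315, 756), 0]) cube([30, 34, 819]);


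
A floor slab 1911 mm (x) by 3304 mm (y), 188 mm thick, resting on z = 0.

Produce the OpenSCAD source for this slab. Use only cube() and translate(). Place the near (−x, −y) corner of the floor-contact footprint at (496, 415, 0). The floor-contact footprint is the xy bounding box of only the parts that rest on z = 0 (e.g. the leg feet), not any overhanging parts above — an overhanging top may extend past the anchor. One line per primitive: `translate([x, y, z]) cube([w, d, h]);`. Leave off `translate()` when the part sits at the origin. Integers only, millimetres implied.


translate([496, 415, 0]) cube([1911, 3304, 188]);


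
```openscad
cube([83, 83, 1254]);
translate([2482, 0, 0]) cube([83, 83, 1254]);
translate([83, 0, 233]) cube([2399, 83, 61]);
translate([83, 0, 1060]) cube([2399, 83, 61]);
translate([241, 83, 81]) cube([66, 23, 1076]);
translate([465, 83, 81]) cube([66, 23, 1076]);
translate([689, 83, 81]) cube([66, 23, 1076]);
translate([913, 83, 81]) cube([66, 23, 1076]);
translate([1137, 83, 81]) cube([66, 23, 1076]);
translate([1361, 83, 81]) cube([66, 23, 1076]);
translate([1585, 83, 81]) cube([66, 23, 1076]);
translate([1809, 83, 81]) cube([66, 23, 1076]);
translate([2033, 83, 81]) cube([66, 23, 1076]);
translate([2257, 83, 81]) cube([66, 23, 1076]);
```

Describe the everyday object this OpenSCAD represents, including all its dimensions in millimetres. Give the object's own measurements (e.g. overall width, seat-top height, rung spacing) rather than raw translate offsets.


A fence section. Two 83×83 mm posts, 1254 mm tall, stand on the floor with a clear span of 2399 mm between their inner faces. Two horizontal rails of 83×61 mm section span the gap between the posts with their undersides at z = 233 mm and z = 1060 mm, flush with the posts' −y face. 10 pickets, each 66 mm wide, 23 mm thick and 1076 mm tall, are fixed to the +y face of the rails with their bottoms at z = 81 mm, spaced across the span with a 158 mm gap after the −x post and between neighbouring pickets, with 159 mm left before the +x post.


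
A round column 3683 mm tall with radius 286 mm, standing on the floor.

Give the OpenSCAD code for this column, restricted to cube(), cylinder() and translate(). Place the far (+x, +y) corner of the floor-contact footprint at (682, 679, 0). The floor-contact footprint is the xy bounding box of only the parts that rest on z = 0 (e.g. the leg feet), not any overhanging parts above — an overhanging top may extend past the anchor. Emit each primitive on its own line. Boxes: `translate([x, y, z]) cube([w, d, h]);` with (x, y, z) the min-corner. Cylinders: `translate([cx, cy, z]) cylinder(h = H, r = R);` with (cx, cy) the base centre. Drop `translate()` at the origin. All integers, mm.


translate([396, 393, 0]) cylinder(h = 3683, r = 286);


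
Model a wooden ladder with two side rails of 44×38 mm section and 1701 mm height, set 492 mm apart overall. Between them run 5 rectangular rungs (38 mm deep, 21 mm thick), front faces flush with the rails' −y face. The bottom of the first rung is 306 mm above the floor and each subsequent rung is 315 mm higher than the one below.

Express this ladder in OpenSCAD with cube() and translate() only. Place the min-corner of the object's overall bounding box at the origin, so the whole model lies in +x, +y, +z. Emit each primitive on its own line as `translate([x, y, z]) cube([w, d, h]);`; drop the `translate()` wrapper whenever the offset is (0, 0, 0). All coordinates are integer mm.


// rung span = 492 - 2*44 = 404
// rung[k] z = 306 + k*315
cube([44, 38, 1701]);
translate([448, 0, 0]) cube([44, 38, 1701]);
translate([44, 0, 306]) cube([404, 38, 21]);
translate([44, 0, 621]) cube([404, 38, 21]);
translate([44, 0, 936]) cube([404, 38, 21]);
translate([44, 0, 1251]) cube([404, 38, 21]);
translate([44, 0, 1566]) cube([404, 38, 21]);


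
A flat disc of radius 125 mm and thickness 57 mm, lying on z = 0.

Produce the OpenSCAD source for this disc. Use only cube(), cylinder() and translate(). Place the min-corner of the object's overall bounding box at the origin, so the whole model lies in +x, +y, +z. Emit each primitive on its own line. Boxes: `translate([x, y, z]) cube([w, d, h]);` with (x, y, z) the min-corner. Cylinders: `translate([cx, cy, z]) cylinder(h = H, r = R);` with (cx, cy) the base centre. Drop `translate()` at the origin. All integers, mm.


translate([125, 125, 0]) cylinder(h = 57, r = 125);


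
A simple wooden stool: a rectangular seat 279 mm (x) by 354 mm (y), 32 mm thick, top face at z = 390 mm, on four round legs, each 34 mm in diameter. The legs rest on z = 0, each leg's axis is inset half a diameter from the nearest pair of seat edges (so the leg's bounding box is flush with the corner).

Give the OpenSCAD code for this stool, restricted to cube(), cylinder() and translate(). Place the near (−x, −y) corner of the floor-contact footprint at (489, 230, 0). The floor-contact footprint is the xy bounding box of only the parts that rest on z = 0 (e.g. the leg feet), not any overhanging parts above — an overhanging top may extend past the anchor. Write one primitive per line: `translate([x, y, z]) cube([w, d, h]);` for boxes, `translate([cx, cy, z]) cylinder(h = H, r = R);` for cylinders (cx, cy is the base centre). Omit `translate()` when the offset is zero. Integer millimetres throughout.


// leg_h = 390 - 32 = 358
translate([489, 230, 358]) cube([279, 354, 32]);
translate([506, 247, 0]) cylinder(h = 358, r = 17);
translate([751, 247, 0]) cylinder(h = 358, r = 17);
translate([506, 567, 0]) cylinder(h = 358, r = 17);
translate([751, 567, 0]) cylinder(h = 358, r = 17);


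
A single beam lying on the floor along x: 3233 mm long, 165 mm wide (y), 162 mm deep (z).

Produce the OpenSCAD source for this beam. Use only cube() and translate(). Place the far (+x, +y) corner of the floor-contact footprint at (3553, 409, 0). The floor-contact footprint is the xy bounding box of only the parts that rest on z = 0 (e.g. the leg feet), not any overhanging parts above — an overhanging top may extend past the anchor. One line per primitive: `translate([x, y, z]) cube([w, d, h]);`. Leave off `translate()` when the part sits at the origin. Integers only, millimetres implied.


translate([320, 244, 0]) cube([3233, 165, 162]);


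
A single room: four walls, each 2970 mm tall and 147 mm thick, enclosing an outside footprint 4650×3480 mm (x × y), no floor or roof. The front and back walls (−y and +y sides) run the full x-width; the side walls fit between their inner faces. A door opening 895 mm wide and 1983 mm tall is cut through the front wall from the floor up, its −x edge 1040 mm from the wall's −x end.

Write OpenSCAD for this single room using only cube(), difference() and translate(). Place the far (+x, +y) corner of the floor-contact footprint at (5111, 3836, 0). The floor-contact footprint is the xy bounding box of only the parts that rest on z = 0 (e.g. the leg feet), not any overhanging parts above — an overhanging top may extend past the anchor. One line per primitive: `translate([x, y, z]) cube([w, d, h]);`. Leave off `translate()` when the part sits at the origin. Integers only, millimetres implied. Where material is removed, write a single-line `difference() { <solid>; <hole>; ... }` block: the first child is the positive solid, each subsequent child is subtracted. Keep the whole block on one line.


difference() { translate([461, 356, 0]) cube([4650, 147, 2970]); translate([1501, 356, 0]) cube([895, 147, 1983]); }
translate([461, 3689, 0]) cube([4650, 147, 2970]);
translate([461, 503, 0]) cube([147, 3186, 2970]);
translate([4964, 503, 0]) cube([147, 3186, 2970]);


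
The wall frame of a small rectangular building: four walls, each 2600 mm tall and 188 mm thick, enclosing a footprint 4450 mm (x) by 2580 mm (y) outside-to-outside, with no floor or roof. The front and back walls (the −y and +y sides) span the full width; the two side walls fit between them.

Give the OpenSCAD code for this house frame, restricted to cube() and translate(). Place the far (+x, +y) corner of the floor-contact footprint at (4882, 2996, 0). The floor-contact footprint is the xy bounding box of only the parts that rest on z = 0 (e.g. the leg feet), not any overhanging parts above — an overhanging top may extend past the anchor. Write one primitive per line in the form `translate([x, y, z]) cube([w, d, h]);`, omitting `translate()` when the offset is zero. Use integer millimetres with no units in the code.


translate([432, 416, 0]) cube([4450, 188, 2600]);
translate([432, 2808, 0]) cube([4450, 188, 2600]);
translate([432, 604, 0]) cube([188, 2204, 2600]);
translate([4694, 604, 0]) cube([188, 2204, 2600]);


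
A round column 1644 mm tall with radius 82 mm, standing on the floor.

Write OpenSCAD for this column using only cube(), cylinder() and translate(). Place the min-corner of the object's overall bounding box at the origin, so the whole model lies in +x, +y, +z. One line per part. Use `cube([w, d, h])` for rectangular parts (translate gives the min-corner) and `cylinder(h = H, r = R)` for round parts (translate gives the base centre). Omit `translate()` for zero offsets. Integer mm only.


translate([82, 82, 0]) cylinder(h = 1644, r = 82);


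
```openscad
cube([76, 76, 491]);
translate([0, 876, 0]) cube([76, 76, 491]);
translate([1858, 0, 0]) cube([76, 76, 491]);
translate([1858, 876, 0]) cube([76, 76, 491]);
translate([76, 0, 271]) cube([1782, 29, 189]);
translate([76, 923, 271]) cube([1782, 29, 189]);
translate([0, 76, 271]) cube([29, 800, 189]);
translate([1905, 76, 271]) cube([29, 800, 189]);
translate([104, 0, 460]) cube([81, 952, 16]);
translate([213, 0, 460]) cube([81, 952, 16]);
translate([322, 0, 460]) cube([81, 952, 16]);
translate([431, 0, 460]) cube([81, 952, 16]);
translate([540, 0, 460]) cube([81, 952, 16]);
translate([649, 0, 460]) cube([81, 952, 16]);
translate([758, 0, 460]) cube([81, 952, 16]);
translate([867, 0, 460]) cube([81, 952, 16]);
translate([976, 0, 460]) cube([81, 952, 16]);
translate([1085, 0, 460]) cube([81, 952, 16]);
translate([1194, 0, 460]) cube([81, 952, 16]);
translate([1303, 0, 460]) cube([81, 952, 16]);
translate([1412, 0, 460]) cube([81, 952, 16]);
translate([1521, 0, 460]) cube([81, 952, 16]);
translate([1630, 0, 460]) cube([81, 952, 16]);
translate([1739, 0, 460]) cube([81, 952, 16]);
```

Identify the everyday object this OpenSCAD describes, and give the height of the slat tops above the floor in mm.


A bed frame. The slat-top height is 476 mm.

Four posts, four rails, and a row of slats — a bed frame. Slats sit on the rails at z = 271 + 189 = 460; with slat thickness 16, the top is 476 mm.


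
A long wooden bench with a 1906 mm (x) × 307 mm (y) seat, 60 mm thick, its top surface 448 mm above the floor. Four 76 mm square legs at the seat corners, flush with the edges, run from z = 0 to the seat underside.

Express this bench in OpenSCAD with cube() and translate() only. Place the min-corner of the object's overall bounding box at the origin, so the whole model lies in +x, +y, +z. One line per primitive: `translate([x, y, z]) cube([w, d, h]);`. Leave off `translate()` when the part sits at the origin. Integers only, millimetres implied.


// leg_h = 448 − 60 = 388
translate([0, 0, 388]) cube([1906, 307, 60]);
cube([76, 76, 388]);
translate([0, 231, 0]) cube([76, 76, 388]);
translate([1830, 0, 0]) cube([76, 76, 388]);
translate([1830, 231, 0]) cube([76, 76, 388]);


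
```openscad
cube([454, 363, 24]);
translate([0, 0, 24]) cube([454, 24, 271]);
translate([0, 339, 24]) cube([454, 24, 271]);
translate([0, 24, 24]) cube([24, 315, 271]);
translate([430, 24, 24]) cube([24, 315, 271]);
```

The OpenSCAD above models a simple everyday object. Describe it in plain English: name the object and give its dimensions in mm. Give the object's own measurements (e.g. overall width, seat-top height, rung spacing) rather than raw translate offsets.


An open-topped rectangular box: outside dimensions 454×363×295 mm, with a uniform wall and base thickness of 24 mm. The base is a full 454×363 slab on the floor; four walls sit on top of the base. The front and back walls (the −y and +y sides) span the full width; the two side walls fit between them.


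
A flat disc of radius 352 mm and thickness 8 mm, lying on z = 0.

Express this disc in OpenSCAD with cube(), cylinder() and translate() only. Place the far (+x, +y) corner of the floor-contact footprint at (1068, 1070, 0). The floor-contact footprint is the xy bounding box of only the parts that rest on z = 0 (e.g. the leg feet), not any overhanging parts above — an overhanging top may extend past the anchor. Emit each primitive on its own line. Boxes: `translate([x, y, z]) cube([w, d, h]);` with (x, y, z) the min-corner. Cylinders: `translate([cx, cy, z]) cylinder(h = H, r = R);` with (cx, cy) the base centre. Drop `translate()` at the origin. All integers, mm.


translate([716, 718, 0]) cylinder(h = 8, r = 352);


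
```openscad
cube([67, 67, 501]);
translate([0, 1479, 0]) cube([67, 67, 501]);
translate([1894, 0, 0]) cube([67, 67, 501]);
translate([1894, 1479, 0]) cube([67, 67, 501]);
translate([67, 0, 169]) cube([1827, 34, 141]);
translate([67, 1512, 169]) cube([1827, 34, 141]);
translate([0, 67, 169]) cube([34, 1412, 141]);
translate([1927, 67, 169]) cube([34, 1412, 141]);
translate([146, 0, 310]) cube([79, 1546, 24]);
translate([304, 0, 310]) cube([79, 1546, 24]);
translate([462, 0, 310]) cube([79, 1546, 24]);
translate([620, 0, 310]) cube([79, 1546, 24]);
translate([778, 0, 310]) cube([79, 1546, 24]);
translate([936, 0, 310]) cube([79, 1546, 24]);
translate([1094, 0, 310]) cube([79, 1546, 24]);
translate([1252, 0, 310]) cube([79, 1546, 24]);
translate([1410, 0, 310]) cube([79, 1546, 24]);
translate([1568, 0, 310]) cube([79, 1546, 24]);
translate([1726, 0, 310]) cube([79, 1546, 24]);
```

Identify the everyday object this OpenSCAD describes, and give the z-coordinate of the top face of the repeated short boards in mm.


A bed frame. The slat-top height is 334 mm.

Four posts, four rails, and a row of slats — a bed frame. Slats sit on the rails at z = 169 + 141 = 310; with slat thickness 24, the top is 334 mm.


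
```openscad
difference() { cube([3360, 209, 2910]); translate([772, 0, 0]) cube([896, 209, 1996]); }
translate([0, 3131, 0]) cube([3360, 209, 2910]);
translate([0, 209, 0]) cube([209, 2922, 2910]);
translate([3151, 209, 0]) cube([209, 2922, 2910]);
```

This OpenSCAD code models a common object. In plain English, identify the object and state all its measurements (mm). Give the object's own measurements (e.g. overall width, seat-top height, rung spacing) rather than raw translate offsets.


A single room: four walls, each 2910 mm tall and 209 mm thick, enclosing an outside footprint 3360×3340 mm (x × y), no floor or roof. The front and back walls (−y and +y sides) run the full x-width; the side walls fit between their inner faces. A door opening 896 mm wide and 1996 mm tall is cut through the front wall from the floor up, its −x edge 772 mm from the wall's −x end.


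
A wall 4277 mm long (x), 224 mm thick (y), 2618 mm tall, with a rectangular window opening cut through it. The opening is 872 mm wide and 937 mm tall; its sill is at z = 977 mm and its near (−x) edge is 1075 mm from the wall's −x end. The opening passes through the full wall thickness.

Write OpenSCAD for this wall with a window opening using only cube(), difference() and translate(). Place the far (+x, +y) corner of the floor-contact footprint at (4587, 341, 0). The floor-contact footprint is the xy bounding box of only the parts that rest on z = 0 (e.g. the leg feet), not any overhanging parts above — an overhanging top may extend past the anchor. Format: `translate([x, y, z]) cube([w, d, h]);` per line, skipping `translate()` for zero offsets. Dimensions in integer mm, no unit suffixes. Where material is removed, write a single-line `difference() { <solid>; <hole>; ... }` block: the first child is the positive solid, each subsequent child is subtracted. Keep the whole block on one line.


difference() { translate([310, 117, 0]) cube([4277, 224, 2618]); translate([1385, 117, 977]) cube([872, 224, 937]); }


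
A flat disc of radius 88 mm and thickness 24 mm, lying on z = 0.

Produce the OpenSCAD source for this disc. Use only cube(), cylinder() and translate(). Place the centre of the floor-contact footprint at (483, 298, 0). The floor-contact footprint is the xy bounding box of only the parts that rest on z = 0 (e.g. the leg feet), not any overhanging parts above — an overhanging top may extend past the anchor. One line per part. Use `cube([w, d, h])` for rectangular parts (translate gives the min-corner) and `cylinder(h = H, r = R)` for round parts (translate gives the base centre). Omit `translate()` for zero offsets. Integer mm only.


translate([483, 298, 0]) cylinder(h = 24, r = 88);


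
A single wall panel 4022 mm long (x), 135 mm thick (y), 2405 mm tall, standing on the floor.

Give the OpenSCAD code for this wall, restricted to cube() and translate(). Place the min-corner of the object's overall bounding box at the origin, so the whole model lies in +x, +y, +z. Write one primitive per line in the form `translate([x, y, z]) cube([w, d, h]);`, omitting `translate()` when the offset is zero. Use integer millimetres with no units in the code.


cube([4022, 135, 2405]);


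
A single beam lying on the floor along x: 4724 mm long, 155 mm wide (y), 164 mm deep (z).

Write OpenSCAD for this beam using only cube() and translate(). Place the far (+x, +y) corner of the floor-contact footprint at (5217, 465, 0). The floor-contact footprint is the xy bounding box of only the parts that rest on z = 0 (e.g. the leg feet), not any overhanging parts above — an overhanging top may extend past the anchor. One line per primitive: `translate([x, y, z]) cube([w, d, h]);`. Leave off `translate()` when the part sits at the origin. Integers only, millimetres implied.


translate([493, 310, 0]) cube([4724, 155, 164]);


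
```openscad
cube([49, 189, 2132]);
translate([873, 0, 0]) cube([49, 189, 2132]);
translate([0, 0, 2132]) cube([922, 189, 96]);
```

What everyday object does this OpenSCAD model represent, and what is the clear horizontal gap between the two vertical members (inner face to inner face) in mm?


A door frame. The clear opening width is 824 mm.

Two 2132 mm tall posts with a header on top — a door frame. The left jamb is 49 mm wide at x = 0; the right jamb starts at x = 873. The clear opening is 873 − 49 = 824 mm.


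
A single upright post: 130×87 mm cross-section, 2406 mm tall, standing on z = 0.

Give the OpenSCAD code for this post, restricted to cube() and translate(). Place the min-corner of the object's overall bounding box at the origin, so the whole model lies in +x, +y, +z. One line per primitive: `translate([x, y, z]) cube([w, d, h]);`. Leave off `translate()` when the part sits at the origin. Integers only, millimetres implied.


cube([130, 87, 2406]);


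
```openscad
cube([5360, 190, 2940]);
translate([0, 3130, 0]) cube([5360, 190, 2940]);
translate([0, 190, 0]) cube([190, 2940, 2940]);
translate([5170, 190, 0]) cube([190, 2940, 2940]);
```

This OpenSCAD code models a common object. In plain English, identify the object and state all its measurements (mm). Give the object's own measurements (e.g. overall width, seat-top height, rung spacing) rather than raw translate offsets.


The wall frame of a small rectangular building: four walls, each 2940 mm tall and 190 mm thick, enclosing a footprint 5360 mm (x) by 3320 mm (y) outside-to-outside, with no floor or roof. The front and back walls (the −y and +y sides) span the full width; the two side walls fit between them.


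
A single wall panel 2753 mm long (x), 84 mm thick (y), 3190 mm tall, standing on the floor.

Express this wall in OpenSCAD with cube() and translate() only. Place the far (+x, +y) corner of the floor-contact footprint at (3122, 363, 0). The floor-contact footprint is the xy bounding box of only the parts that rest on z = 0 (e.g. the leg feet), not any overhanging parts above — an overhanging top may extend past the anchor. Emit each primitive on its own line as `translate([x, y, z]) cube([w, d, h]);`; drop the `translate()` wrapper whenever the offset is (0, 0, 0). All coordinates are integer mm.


translate([369, 279, 0]) cube([2753, 84, 3190]);


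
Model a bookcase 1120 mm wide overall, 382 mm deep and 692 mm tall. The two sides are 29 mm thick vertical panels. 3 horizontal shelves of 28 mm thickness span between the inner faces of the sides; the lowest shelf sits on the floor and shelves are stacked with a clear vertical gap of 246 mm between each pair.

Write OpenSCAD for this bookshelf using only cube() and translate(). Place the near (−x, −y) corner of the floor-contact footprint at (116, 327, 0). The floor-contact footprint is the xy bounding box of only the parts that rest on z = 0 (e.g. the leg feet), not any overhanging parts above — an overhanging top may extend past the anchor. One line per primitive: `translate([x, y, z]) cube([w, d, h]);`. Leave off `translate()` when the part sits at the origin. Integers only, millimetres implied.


translate([116, 327, 0]) cube([29, 382, 692]);
translate([1207, 327, 0]) cube([29, 382, 692]);
translate([145, 327, 0]) cube([1062, 382, 28]);
translate([145, 327, 274]) cube([1062, 382, 28]);
translate([145, 327, 548]) cube([1062, 382, 28]);


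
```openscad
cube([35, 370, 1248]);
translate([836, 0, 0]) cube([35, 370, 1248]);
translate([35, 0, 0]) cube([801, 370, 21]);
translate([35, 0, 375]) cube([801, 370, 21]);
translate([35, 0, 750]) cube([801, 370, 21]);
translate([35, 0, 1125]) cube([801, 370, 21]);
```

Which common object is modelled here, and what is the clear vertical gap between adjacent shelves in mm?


A bookshelf. The clear shelf gap is 354 mm.

Two tall side panels with 4 horizontal boards between them — a bookshelf. The first two shelf undersides are at z = 0 and z = 375; with shelf thickness 21, the clear gap is 375 − 0 − 21 = 354 mm.


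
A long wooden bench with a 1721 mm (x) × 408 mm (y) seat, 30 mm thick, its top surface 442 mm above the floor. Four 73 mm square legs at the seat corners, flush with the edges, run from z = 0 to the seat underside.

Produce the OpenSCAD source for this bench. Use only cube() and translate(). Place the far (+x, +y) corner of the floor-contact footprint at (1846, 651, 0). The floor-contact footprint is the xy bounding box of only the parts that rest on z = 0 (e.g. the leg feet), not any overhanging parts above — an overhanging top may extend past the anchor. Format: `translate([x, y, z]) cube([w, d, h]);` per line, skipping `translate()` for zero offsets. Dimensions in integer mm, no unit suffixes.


translate([125, 243, 412]) cube([1721, 408, 30]);
translate([125, 243, 0]) cube([73, 73, 412]);
translate([125, 578, 0]) cube([73, 73, 412]);
translate([1773, 243, 0]) cube([73, 73, 412]);
translate([1773, 578, 0]) cube([73, 73, 412]);


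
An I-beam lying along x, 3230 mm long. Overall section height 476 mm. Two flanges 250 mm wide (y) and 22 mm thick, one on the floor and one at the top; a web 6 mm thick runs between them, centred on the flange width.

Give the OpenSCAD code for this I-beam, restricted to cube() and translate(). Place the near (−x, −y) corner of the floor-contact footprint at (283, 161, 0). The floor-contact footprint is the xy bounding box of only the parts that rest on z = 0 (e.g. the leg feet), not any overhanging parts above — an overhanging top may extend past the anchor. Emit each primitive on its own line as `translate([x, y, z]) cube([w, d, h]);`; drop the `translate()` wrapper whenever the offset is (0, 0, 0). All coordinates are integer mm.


translate([283, 161, 0]) cube([3230, 250, 22]);
translate([283, 283, 22]) cube([3230, 6, 432]);
translate([283, 161, 454]) cube([3230, 250, 22]);


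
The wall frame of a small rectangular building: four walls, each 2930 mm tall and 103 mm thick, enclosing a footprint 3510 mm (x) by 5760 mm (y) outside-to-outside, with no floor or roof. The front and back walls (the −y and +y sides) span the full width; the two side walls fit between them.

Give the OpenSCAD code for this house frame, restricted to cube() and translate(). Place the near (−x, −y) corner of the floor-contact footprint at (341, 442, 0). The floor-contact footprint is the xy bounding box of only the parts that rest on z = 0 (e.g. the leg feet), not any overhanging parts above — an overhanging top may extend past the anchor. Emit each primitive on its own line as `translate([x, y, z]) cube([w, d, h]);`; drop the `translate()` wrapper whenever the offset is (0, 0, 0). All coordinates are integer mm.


translate([341, 442, 0]) cube([3510, 103, 2930]);
translate([341, 6099, 0]) cube([3510, 103, 2930]);
translate([341, 545, 0]) cube([103, 5554, 2930]);
translate([3748, 545, 0]) cube([103, 5554, 2930]);


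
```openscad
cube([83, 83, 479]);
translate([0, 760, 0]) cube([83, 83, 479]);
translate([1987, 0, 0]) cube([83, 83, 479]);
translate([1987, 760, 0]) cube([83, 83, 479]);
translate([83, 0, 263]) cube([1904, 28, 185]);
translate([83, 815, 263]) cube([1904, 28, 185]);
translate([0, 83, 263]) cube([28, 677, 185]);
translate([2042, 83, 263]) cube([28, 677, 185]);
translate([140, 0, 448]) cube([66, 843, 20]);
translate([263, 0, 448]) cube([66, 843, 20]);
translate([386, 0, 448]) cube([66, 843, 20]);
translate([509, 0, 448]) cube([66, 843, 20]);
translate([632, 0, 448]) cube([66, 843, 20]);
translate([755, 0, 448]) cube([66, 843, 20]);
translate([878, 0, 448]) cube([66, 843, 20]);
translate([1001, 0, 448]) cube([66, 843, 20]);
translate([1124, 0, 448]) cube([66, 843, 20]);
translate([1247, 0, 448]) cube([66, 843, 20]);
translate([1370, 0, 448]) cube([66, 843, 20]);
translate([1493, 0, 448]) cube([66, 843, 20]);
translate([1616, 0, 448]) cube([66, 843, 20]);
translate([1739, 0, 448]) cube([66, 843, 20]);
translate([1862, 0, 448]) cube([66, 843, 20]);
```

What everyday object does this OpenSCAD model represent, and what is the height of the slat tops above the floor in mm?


A bed frame. The slat-top height is 468 mm.

Four posts, four rails, and a row of slats — a bed frame. Slats sit on the rails at z = 263 + 185 = 448; with slat thickness 20, the top is 468 mm.


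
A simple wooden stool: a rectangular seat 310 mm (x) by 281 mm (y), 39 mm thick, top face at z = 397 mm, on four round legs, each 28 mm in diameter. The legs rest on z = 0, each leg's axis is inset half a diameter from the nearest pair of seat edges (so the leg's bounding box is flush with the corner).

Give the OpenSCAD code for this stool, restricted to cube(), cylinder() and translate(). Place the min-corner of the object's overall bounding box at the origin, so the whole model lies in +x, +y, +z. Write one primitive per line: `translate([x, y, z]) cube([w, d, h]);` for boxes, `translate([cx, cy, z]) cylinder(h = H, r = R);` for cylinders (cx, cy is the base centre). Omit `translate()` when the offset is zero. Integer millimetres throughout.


// leg_h = 397 - 39 = 358
translate([0, 0, 358]) cube([310, 281, 39]);
translate([14, 14, 0]) cylinder(h = 358, r = 14);
translate([296, 14, 0]) cylinder(h = 358, r = 14);
translate([14, 267, 0]) cylinder(h = 358, r = 14);
translate([296, 267, 0]) cylinder(h = 358, r = 14);


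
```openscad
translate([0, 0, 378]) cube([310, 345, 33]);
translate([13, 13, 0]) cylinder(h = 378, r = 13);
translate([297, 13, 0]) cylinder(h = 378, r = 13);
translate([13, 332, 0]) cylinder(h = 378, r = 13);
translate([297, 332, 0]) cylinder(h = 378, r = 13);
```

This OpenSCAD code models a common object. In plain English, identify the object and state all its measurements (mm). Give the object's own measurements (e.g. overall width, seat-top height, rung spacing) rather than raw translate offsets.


A simple wooden stool: a rectangular seat 310 mm (x) by 345 mm (y), 33 mm thick, top face at z = 411 mm, on four round legs, each 26 mm in diameter. The legs rest on z = 0, each leg's axis is inset half a diameter from the nearest pair of seat edges (so the leg's bounding box is flush with the corner).


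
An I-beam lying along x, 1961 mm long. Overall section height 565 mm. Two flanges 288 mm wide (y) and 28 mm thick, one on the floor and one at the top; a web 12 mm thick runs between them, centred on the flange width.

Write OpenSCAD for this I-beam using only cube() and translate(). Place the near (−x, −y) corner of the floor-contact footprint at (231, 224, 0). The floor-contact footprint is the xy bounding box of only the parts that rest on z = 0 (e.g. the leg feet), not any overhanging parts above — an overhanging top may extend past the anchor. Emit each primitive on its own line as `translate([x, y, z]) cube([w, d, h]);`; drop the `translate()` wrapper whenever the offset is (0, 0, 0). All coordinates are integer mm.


translate([231, 224, 0]) cube([1961, 288, 28]);
translate([231, 362, 28]) cube([1961, 12, 509]);
translate([231, 224, 537]) cube([1961, 288, 28]);


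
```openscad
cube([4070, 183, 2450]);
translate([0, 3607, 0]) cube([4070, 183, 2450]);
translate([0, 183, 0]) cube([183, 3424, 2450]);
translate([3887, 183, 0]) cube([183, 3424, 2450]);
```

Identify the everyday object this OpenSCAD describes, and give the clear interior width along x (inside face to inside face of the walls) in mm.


A house (or room) frame. The interior width is 3704 mm.

Four 2450 mm walls enclosing a rectangle with no floor or roof — a room or house frame. Outside width is 4070 mm and wall thickness is 183 mm, so the interior width is 4070 − 2 × 183 = 3704 mm.


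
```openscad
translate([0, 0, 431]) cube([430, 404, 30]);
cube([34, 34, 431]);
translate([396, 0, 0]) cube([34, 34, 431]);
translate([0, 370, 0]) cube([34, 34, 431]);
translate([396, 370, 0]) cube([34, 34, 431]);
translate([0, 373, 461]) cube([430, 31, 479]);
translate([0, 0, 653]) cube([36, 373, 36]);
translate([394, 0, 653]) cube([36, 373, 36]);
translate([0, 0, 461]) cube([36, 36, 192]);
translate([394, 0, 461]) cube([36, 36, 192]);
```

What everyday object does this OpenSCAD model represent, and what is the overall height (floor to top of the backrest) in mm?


A chair. The overall height is 940 mm.

A slab on four corner posts with a tall panel at the back — a chair. The seat slab sits at z = 431 with thickness 30, and the 479 mm backrest starts at the seat top, so the overall height is 431 + 30 + 479 = 940 mm.


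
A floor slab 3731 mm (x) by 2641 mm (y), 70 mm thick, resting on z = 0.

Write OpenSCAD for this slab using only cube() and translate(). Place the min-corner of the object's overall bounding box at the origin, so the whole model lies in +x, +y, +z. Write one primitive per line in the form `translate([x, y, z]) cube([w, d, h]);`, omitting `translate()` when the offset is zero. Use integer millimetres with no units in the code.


cube([3731, 2641, 70]);


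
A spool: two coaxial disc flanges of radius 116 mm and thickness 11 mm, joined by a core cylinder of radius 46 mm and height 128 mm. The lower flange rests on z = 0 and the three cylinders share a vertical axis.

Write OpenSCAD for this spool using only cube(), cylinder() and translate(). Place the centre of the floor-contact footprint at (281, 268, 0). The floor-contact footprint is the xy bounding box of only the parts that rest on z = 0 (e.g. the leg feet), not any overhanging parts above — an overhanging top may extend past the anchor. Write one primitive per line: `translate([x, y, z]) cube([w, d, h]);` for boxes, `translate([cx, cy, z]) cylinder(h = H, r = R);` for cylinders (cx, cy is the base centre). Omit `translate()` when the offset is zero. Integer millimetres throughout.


translate([281, 268, 0]) cylinder(h = 11, r = 116);
translate([281, 268, 11]) cylinder(h = 128, r = 46);
translate([281, 268, 139]) cylinder(h = 11, r = 116);
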